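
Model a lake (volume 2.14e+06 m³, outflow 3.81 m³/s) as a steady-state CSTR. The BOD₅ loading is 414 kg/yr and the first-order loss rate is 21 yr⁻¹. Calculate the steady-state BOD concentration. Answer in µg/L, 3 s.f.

2.51 µg/L

Outflow Q = 3.81 m³/s × 3.156e+07 s/yr = 1.202e+08 m³/yr.
Steady-state CSTR mass balance: W = Q·C + k·V·C, so C = W/(Q + kV).
Q + kV = 1.202e+08 + 21·2.14e+06 = 1.652e+08 m³/yr.
C = 414/1.652e+08 = 2.506e-06 kg/m³ = 0.002506 mg/L = 2.506 µg/L.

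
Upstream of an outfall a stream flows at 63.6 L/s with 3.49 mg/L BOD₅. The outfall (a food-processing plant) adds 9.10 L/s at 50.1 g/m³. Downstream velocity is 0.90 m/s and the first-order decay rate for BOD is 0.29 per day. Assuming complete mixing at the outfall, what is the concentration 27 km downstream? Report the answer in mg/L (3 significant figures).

9.10 L/s = 0.0091 m³/s.
63.6 L/s = 0.0636 m³/s.
After complete mixing, C₀ = (0.0091·50.1 + 0.0636·3.49) / 0.0727 = 9.324 mg/L.
Travel time t = 2.7e+04 m / 0.90 m/s = 3e+04 s = 0.3472 d.
C = 9.324·exp(−0.29·0.3472) = 9.324·0.9042 = 8.431 mg/L.

8.43 mg/L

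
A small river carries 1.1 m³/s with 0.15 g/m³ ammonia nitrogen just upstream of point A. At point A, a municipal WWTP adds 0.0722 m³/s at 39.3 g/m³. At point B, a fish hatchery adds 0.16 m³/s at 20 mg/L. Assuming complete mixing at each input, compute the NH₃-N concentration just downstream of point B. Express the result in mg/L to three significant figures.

After input A: C = (1.1·0.15 + 0.0722·39.3) / 1.172 = 2.561 mg/L.
After input B: C = (1.172·2.561 + 0.16·20) / 1.332 = 4.656 mg/L.

4.66 mg/L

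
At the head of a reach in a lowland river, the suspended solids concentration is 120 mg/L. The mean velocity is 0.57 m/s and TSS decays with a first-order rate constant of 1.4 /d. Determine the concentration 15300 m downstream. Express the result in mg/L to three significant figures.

77.7 mg/L

Travel time t = 15300 m / 0.57 m/s = 1.53e+04/0.57 = 2.684e+04 s = 0.3107 d.
First-order decay: C = 120·exp(−1.4·0.3107) = 120·0.6473 = 77.68 mg/L.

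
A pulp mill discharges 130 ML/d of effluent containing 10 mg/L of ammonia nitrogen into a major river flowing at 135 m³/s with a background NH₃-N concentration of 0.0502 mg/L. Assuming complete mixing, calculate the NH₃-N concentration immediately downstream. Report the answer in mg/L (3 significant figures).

130 ML/d = 1.505 m³/s.
Flow-weighted mixing gives C = (1.505·10 + 135·0.0502) / (1.505 + 135) = 21.82/136.5 = 0.1599 mg/L.

0.160 mg/L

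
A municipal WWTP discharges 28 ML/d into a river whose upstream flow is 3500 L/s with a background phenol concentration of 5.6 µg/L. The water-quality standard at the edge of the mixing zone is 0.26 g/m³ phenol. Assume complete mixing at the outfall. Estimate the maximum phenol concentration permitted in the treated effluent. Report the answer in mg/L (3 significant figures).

3.01 mg/L

28 ML/d = 0.3241 m³/s.
3500 L/s = 3.5 m³/s.
5.6 µg/L = 0.0056 mg/L.
Mass balance: 0.26·3.824 = 0.3241·Cₑ + 3.5·0.0056.
Cₑ = (0.9943 − 0.0196) / 0.3241 = 3.008 mg/L.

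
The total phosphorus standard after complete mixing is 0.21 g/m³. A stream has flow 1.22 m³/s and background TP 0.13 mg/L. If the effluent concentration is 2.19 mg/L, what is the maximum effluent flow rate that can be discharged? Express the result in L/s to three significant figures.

Mass balance at complete mixing: C_std·(Q_w + Q_r) = Q_w·C_e + Q_r·C_b.
Rearranging, Q_w = Q_r·(C_std − C_b)/(C_e − C_std) = 1.22·(0.21 − 0.13) / (2.19 − 0.21) = 0.04929 m³/s.
= 49.29 L/s.

49.3 L/s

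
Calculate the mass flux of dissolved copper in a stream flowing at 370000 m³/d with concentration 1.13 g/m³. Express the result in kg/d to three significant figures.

418 kg/d

370000 m³/d = 4.282 m³/s.
Mass flux = Q·C = 4.282 m³/s × 1.13 g/m³ = 4.839 g/s.
= 4.839 g/s × 86.4 = 418.1 kg/d.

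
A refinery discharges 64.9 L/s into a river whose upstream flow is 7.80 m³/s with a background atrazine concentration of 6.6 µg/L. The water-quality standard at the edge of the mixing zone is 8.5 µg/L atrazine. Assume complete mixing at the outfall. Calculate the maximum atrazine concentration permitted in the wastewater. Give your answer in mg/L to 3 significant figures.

64.9 L/s = 0.0649 m³/s.
6.6 µg/L = 0.0066 mg/L.
8.5 µg/L = 0.0085 mg/L.
Mass balance: 0.0085·7.865 = 0.0649·Cₑ + 7.8·0.0066.
Cₑ = (0.06685 − 0.05148) / 0.0649 = 0.2369 mg/L.

0.237 mg/L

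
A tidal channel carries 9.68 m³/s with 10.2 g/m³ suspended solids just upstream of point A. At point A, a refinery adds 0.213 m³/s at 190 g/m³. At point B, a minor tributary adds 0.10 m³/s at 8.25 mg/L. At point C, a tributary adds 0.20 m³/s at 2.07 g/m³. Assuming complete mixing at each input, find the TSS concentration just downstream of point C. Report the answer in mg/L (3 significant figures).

13.8 mg/L

After input A: C = (9.68·10.2 + 0.213·190) / 9.893 = 14.07 mg/L.
After input B: C = (9.893·14.07 + 0.1·8.25) / 9.993 = 14.01 mg/L.
After input C: C = (9.993·14.01 + 0.2·2.07) / 10.19 = 13.78 mg/L.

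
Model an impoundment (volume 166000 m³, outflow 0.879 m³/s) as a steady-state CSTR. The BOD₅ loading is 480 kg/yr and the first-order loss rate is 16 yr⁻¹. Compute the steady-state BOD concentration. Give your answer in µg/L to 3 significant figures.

15.8 µg/L

Outflow Q = 0.879 m³/s × 3.156e+07 s/yr = 2.774e+07 m³/yr.
Steady-state CSTR mass balance: W = Q·C + k·V·C, so C = W/(Q + kV).
Q + kV = 2.774e+07 + 16·166000 = 3.04e+07 m³/yr.
C = 480/3.04e+07 = 1.579e-05 kg/m³ = 0.01579 mg/L = 15.79 µg/L.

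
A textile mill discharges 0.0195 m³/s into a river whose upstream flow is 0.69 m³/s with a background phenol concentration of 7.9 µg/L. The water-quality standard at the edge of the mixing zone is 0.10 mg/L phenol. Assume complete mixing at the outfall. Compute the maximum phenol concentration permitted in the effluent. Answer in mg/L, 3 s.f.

7.9 µg/L = 0.0079 mg/L.
Mass balance: 0.1·0.7095 = 0.0195·Cₑ + 0.69·0.0079.
Cₑ = (0.07095 − 0.005451) / 0.0195 = 3.359 mg/L.

3.36 mg/L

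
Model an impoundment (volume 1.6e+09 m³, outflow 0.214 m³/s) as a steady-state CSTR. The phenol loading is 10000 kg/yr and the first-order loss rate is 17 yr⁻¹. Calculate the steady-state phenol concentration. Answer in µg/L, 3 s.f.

0.368 µg/L

Outflow Q = 0.214 m³/s × 3.156e+07 s/yr = 6.753e+06 m³/yr.
Steady-state CSTR mass balance: W = Q·C + k·V·C, so C = W/(Q + kV).
Q + kV = 6.753e+06 + 17·1.6e+09 = 2.721e+10 m³/yr.
C = 10000/2.721e+10 = 3.676e-07 kg/m³ = 0.0003676 mg/L = 0.3676 µg/L.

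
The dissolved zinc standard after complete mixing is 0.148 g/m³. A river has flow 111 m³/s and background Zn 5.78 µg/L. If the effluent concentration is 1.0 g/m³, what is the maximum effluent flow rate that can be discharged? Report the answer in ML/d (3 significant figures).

5.78 µg/L = 0.00578 mg/L.
Mass balance at complete mixing: C_std·(Q_w + Q_r) = Q_w·C_e + Q_r·C_b.
Rearranging, Q_w = Q_r·(C_std − C_b)/(C_e − C_std) = 111·(0.148 − 0.00578) / (1 − 0.148) = 18.53 m³/s.
= 1601 ML/d.

1600 ML/d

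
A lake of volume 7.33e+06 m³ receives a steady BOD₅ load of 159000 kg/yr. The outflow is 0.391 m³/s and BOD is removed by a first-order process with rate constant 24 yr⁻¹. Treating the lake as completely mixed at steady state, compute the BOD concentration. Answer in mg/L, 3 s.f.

0.845 mg/L

Outflow Q = 0.391 m³/s × 3.156e+07 s/yr = 1.234e+07 m³/yr.
Steady-state CSTR mass balance: W = Q·C + k·V·C, so C = W/(Q + kV).
Q + kV = 1.234e+07 + 24·7.33e+06 = 1.883e+08 m³/yr.
C = 159000/1.883e+08 = 0.0008446 kg/m³ = 0.8446 mg/L.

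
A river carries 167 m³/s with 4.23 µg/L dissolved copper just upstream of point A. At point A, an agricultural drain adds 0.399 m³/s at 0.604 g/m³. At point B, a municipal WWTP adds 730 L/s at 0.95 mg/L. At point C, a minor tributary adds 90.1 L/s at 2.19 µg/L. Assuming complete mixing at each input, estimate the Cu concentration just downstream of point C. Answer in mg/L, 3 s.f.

4.23 µg/L = 0.00423 mg/L.
After input A: C = (167·0.00423 + 0.399·0.604) / 167.4 = 0.00566 mg/L.
730 L/s = 0.73 m³/s.
After input B: C = (167.4·0.00566 + 0.73·0.95) / 168.1 = 0.00976 mg/L.
90.1 L/s = 0.0901 m³/s.
2.19 µg/L = 0.00219 mg/L.
After input C: C = (168.1·0.00976 + 0.0901·0.00219) / 168.2 = 0.009756 mg/L.

0.00976 mg/L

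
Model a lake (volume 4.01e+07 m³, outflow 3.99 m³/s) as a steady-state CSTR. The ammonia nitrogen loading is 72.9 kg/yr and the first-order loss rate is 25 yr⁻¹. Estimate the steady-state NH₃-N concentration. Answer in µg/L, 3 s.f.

Outflow Q = 3.99 m³/s × 3.156e+07 s/yr = 1.259e+08 m³/yr.
Steady-state CSTR mass balance: W = Q·C + k·V·C, so C = W/(Q + kV).
Q + kV = 1.259e+08 + 25·4.01e+07 = 1.128e+09 m³/yr.
C = 72.9/1.128e+09 = 6.46e-08 kg/m³ = 6.46e-05 mg/L = 0.0646 µg/L.

0.0646 µg/L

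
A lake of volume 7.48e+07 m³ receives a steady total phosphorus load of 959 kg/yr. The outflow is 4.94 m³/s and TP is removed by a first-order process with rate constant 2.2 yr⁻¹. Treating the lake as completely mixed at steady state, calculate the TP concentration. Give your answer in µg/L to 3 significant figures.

2.99 µg/L

Outflow Q = 4.94 m³/s × 3.156e+07 s/yr = 1.559e+08 m³/yr.
Steady-state CSTR mass balance: W = Q·C + k·V·C, so C = W/(Q + kV).
Q + kV = 1.559e+08 + 2.2·7.48e+07 = 3.205e+08 m³/yr.
C = 959/3.205e+08 = 2.993e-06 kg/m³ = 0.002993 mg/L = 2.993 µg/L.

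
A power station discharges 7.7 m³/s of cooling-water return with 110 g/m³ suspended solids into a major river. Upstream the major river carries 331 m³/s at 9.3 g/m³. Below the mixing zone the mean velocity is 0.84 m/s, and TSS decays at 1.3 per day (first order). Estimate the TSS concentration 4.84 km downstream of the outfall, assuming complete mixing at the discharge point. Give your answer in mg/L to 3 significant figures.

10.6 mg/L

After complete mixing, C₀ = (7.7·110 + 331·9.3) / 338.7 = 11.59 mg/L.
Travel time t = 4840 m / 0.84 m/s = 5762 s = 0.06669 d.
C = 11.59·exp(−1.3·0.06669) = 11.59·0.917 = 10.63 mg/L.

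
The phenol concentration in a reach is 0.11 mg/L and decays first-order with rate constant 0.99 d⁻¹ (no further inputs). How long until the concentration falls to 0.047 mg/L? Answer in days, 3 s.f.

0.859 d

t = ln(C₀/C)/k = ln(0.11/0.047)/0.99 = 0.8503/0.99 = 0.8589 d.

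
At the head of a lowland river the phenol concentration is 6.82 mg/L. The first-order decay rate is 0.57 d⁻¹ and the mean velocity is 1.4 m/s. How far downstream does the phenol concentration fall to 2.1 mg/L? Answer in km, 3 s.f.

250 km

From C = C₀·e^(−kt), t = ln(C₀/C)/k = ln(6.82/2.1)/0.57 = 1.178/0.57 = 2.067 d.
Distance = v·t = 1.4 m/s × 1.785e+05 s = 2.5e+05 m = 250 km.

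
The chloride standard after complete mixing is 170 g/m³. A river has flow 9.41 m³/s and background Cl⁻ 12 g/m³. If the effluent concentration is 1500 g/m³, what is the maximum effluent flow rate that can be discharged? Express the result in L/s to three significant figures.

1120 L/s

Mass balance at complete mixing: C_std·(Q_w + Q_r) = Q_w·C_e + Q_r·C_b.
Rearranging, Q_w = Q_r·(C_std − C_b)/(C_e − C_std) = 9.41·(170 − 12) / (1500 − 170) = 1.118 m³/s.
= 1118 L/s.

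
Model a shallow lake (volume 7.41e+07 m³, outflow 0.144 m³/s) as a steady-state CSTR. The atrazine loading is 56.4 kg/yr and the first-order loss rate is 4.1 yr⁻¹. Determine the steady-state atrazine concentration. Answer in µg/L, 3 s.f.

Outflow Q = 0.144 m³/s × 3.156e+07 s/yr = 4.544e+06 m³/yr.
Steady-state CSTR mass balance: W = Q·C + k·V·C, so C = W/(Q + kV).
Q + kV = 4.544e+06 + 4.1·7.41e+07 = 3.084e+08 m³/yr.
C = 56.4/3.084e+08 = 1.829e-07 kg/m³ = 0.0001829 mg/L = 0.1829 µg/L.

0.183 µg/L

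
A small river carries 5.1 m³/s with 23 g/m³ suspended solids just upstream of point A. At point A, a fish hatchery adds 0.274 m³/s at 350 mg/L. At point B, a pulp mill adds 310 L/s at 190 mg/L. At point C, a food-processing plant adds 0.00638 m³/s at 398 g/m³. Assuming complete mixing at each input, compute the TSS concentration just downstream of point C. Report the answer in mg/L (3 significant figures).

After input A: C = (5.1·23 + 0.274·350) / 5.374 = 39.67 mg/L.
310 L/s = 0.31 m³/s.
After input B: C = (5.374·39.67 + 0.31·190) / 5.684 = 47.87 mg/L.
After input C: C = (5.684·47.87 + 0.00638·398) / 5.69 = 48.26 mg/L.

48.3 mg/L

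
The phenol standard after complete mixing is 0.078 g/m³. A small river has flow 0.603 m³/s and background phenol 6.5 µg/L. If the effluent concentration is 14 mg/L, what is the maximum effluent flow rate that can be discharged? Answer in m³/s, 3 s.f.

0.00310 m³/s

6.5 µg/L = 0.0065 mg/L.
Mass balance at complete mixing: C_std·(Q_w + Q_r) = Q_w·C_e + Q_r·C_b.
Rearranging, Q_w = Q_r·(C_std − C_b)/(C_e − C_std) = 0.603·(0.078 − 0.0065) / (14 − 0.078) = 0.003097 m³/s.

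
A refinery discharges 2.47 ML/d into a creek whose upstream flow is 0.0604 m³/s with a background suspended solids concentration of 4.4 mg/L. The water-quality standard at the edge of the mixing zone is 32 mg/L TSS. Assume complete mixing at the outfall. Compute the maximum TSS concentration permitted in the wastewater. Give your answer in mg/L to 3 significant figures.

2.47 ML/d = 0.02859 m³/s.
Mass balance: 32·0.08899 = 0.02859·Cₑ + 0.0604·4.4.
Cₑ = (2.848 − 0.2658) / 0.02859 = 90.31 mg/L.

90.3 mg/L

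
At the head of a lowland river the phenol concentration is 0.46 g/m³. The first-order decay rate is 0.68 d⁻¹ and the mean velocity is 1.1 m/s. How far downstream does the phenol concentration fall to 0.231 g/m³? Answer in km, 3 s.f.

From C = C₀·e^(−kt), t = ln(C₀/C)/k = ln(0.46/0.231)/0.68 = 0.6888/0.68 = 1.013 d.
Distance = v·t = 1.1 m/s × 8.752e+04 s = 9.627e+04 m = 96.27 km.

96.3 km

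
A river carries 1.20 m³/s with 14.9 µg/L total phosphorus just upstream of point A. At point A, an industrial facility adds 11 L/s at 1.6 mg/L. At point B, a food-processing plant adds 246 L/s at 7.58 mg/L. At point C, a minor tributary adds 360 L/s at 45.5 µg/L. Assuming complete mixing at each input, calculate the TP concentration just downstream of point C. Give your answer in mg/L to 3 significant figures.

1.05 mg/L

14.9 µg/L = 0.0149 mg/L.
11 L/s = 0.011 m³/s.
After input A: C = (1.2·0.0149 + 0.011·1.6) / 1.211 = 0.0293 mg/L.
246 L/s = 0.246 m³/s.
After input B: C = (1.211·0.0293 + 0.246·7.58) / 1.457 = 1.304 mg/L.
360 L/s = 0.36 m³/s.
45.5 µg/L = 0.0455 mg/L.
After input C: C = (1.457·1.304 + 0.36·0.0455) / 1.817 = 1.055 mg/L.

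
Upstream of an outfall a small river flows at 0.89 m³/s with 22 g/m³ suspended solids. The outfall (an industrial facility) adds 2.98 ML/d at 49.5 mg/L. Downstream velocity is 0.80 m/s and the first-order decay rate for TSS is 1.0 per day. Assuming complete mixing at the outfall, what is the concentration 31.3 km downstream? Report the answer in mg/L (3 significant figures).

2.98 ML/d = 0.03449 m³/s.
After complete mixing, C₀ = (0.03449·49.5 + 0.89·22) / 0.9245 = 23.03 mg/L.
Travel time t = 3.13e+04 m / 0.80 m/s = 3.912e+04 s = 0.4528 d.
C = 23.03·exp(−1.0·0.4528) = 23.03·0.6358 = 14.64 mg/L.

14.6 mg/L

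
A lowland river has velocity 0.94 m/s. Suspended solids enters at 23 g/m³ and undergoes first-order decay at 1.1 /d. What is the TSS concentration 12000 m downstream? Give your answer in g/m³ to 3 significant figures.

Travel time t = 12000 m / 0.94 m/s = 1.2e+04/0.94 = 1.277e+04 s = 0.1478 d.
First-order decay: C = 23·exp(−1.1·0.1478) = 23·0.85 = 19.55 g/m³.

19.5 g/m³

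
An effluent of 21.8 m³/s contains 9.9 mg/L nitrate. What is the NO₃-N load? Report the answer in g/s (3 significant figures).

Mass flux = Q·C = 21.8 m³/s × 9.9 g/m³ = 215.8 g/s.

216 g/s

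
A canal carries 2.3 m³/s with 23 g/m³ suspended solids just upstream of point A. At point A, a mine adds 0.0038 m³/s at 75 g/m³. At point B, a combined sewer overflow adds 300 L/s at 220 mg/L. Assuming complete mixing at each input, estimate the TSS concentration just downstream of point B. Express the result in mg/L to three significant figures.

After input A: C = (2.3·23 + 0.0038·75) / 2.304 = 23.09 mg/L.
300 L/s = 0.3 m³/s.
After input B: C = (2.304·23.09 + 0.3·220) / 2.604 = 45.77 mg/L.

45.8 mg/L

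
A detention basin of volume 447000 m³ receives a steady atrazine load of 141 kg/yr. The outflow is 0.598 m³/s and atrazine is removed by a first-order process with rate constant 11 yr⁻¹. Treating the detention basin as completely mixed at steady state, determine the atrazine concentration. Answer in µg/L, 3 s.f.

Outflow Q = 0.598 m³/s × 3.156e+07 s/yr = 1.887e+07 m³/yr.
Steady-state CSTR mass balance: W = Q·C + k·V·C, so C = W/(Q + kV).
Q + kV = 1.887e+07 + 11·447000 = 2.379e+07 m³/yr.
C = 141/2.379e+07 = 5.927e-06 kg/m³ = 0.005927 mg/L = 5.927 µg/L.

5.93 µg/L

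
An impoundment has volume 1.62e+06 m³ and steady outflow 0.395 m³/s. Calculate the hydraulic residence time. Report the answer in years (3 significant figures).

Q = 0.395 m³/s × 3.156e+07 s/yr = 1.247e+07 m³/yr.
Hydraulic residence time τ = V/Q = 1.62e+06/1.247e+07 = 0.13 yr.

0.130 yr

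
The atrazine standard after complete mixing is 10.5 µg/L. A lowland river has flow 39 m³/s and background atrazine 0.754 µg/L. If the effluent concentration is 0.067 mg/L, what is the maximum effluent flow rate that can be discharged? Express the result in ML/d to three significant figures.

581 ML/d

0.754 µg/L = 0.000754 mg/L.
10.5 µg/L = 0.0105 mg/L.
Mass balance at complete mixing: C_std·(Q_w + Q_r) = Q_w·C_e + Q_r·C_b.
Rearranging, Q_w = Q_r·(C_std − C_b)/(C_e − C_std) = 39·(0.0105 − 0.000754) / (0.067 − 0.0105) = 6.727 m³/s.
= 581.2 ML/d.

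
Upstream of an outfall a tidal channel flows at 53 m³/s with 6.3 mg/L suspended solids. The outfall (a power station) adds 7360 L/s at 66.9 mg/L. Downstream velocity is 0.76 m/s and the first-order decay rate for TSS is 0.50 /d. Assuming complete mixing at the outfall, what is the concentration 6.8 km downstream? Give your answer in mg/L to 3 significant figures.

7360 L/s = 7.36 m³/s.
After complete mixing, C₀ = (7.36·66.9 + 53·6.3) / 60.36 = 13.69 mg/L.
Travel time t = 6800 m / 0.76 m/s = 8947 s = 0.1036 d.
C = 13.69·exp(−0.50·0.1036) = 13.69·0.9495 = 13 mg/L.

13.0 mg/L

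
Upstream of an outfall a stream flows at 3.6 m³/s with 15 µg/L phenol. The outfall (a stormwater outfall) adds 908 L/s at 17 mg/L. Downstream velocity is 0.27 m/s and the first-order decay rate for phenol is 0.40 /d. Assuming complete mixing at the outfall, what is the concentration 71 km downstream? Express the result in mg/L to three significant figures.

908 L/s = 0.908 m³/s.
15 µg/L = 0.015 mg/L.
After complete mixing, C₀ = (0.908·17 + 3.6·0.015) / 4.508 = 3.436 mg/L.
Travel time t = 7.1e+04 m / 0.27 m/s = 2.63e+05 s = 3.044 d.
C = 3.436·exp(−0.40·3.044) = 3.436·0.296 = 1.017 mg/L.

1.02 mg/L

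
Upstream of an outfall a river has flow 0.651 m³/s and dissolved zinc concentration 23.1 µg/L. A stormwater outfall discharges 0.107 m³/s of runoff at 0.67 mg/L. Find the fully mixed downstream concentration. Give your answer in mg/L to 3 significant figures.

0.114 mg/L

23.1 µg/L = 0.0231 mg/L.
Conservation of mass across the mixing zone: C = (0.107·0.67 + 0.651·0.0231) / (0.107 + 0.651) = 0.08673/0.758 = 0.1144 mg/L.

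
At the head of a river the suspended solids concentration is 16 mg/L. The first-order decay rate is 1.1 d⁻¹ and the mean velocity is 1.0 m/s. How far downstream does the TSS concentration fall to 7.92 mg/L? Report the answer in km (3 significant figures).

55.2 km

From C = C₀·e^(−kt), t = ln(C₀/C)/k = ln(16/7.92)/1.1 = 0.7032/1.1 = 0.6393 d.
Distance = v·t = 1.0 m/s × 5.523e+04 s = 5.523e+04 m = 55.23 km.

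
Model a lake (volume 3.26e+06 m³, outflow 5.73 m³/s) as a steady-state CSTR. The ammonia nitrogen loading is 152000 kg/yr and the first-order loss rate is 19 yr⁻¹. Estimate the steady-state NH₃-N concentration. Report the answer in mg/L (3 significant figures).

Outflow Q = 5.73 m³/s × 3.156e+07 s/yr = 1.808e+08 m³/yr.
Steady-state CSTR mass balance: W = Q·C + k·V·C, so C = W/(Q + kV).
Q + kV = 1.808e+08 + 19·3.26e+06 = 2.428e+08 m³/yr.
C = 152000/2.428e+08 = 0.0006261 kg/m³ = 0.6261 mg/L.

0.626 mg/L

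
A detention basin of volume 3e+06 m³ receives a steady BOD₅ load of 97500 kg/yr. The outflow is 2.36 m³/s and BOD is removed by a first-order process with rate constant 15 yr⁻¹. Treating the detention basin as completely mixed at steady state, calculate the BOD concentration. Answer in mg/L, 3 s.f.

0.816 mg/L

Outflow Q = 2.36 m³/s × 3.156e+07 s/yr = 7.448e+07 m³/yr.
Steady-state CSTR mass balance: W = Q·C + k·V·C, so C = W/(Q + kV).
Q + kV = 7.448e+07 + 15·3e+06 = 1.195e+08 m³/yr.
C = 97500/1.195e+08 = 0.0008161 kg/m³ = 0.8161 mg/L.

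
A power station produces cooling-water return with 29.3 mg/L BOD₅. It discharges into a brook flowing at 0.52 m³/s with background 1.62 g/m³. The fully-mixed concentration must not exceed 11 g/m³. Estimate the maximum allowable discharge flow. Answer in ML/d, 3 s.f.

23.0 ML/d

Mass balance at complete mixing: C_std·(Q_w + Q_r) = Q_w·C_e + Q_r·C_b.
Rearranging, Q_w = Q_r·(C_std − C_b)/(C_e − C_std) = 0.52·(11 − 1.62) / (29.3 − 11) = 0.2665 m³/s.
= 23.03 ML/d.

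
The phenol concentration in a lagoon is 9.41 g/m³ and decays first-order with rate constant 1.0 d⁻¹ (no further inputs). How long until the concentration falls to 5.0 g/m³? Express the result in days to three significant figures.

0.632 d

t = ln(C₀/C)/k = ln(9.41/5.0)/1.0 = 0.6323/1.0 = 0.6323 d.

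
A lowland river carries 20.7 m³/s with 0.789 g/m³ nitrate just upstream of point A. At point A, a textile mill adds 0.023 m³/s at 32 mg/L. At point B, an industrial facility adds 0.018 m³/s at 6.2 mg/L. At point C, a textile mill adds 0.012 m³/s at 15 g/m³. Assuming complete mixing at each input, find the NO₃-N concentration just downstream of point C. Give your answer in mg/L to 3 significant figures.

0.837 mg/L

After input A: C = (20.7·0.789 + 0.023·32) / 20.72 = 0.8236 mg/L.
After input B: C = (20.72·0.8236 + 0.018·6.2) / 20.74 = 0.8283 mg/L.
After input C: C = (20.74·0.8283 + 0.012·15) / 20.75 = 0.8365 mg/L.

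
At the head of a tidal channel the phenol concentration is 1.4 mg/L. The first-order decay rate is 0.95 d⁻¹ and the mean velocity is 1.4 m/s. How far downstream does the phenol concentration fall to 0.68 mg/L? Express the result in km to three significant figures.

91.9 km

From C = C₀·e^(−kt), t = ln(C₀/C)/k = ln(1.4/0.68)/0.95 = 0.7221/0.95 = 0.7601 d.
Distance = v·t = 1.4 m/s × 6.568e+04 s = 9.195e+04 m = 91.95 km.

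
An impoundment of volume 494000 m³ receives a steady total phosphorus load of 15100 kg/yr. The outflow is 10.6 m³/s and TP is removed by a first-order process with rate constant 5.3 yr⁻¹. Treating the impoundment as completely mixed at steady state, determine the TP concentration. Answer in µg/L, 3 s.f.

Outflow Q = 10.6 m³/s × 3.156e+07 s/yr = 3.345e+08 m³/yr.
Steady-state CSTR mass balance: W = Q·C + k·V·C, so C = W/(Q + kV).
Q + kV = 3.345e+08 + 5.3·494000 = 3.371e+08 m³/yr.
C = 15100/3.371e+08 = 4.479e-05 kg/m³ = 0.04479 mg/L = 44.79 µg/L.

44.8 µg/L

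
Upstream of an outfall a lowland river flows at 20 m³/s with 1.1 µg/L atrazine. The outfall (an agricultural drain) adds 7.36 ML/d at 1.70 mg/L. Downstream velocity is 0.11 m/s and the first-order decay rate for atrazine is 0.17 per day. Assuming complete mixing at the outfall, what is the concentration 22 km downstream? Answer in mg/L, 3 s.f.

0.00560 mg/L

7.36 ML/d = 0.08519 m³/s.
1.1 µg/L = 0.0011 mg/L.
After complete mixing, C₀ = (0.08519·1.7 + 20·0.0011) / 20.09 = 0.008305 mg/L.
Travel time t = 2.2e+04 m / 0.11 m/s = 2e+05 s = 2.315 d.
C = 0.008305·exp(−0.17·2.315) = 0.008305·0.6747 = 0.005603 mg/L.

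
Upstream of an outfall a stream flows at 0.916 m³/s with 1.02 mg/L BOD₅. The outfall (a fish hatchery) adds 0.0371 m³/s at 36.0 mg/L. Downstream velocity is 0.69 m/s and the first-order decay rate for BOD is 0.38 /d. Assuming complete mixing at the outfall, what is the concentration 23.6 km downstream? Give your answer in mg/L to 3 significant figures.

After complete mixing, C₀ = (0.0371·36 + 0.916·1.02) / 0.9531 = 2.382 mg/L.
Travel time t = 2.36e+04 m / 0.69 m/s = 3.42e+04 s = 0.3959 d.
C = 2.382·exp(−0.38·0.3959) = 2.382·0.8603 = 2.049 mg/L.

2.05 mg/L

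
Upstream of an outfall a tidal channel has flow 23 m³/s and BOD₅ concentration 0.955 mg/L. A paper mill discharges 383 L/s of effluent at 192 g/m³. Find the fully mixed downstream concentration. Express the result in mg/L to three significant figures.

4.08 mg/L

383 L/s = 0.383 m³/s.
Conservation of mass across the mixing zone: C = (0.383·192 + 23·0.955) / (0.383 + 23) = 95.5/23.38 = 4.084 mg/L.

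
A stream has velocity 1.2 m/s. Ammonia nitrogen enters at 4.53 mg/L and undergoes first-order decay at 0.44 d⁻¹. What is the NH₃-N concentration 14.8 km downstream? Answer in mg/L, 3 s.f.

Travel time t = 14.8 km / 1.2 m/s = 1.48e+04/1.2 = 1.233e+04 s = 0.1427 d.
First-order decay: C = 4.53·exp(−0.44·0.1427) = 4.53·0.9391 = 4.254 mg/L.

4.25 mg/L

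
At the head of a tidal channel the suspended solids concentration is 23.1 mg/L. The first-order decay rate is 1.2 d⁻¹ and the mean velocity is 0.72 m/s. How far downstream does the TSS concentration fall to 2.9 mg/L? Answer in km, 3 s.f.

108 km

From C = C₀·e^(−kt), t = ln(C₀/C)/k = ln(23.1/2.9)/1.2 = 2.075/1.2 = 1.729 d.
Distance = v·t = 0.72 m/s × 1.494e+05 s = 1.076e+05 m = 107.6 km.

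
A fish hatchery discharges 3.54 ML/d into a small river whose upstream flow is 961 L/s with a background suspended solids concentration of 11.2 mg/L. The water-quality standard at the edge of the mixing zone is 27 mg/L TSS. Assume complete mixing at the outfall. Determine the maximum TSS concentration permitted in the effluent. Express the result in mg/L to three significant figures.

3.54 ML/d = 0.04097 m³/s.
961 L/s = 0.961 m³/s.
Mass balance: 27·1.002 = 0.04097·Cₑ + 0.961·11.2.
Cₑ = (27.05 − 10.76) / 0.04097 = 397.6 mg/L.

398 mg/L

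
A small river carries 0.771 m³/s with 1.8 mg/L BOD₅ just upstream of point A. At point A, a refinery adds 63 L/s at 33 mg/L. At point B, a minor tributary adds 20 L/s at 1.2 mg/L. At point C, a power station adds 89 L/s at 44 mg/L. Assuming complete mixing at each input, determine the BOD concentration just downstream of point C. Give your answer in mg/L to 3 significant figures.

63 L/s = 0.063 m³/s.
After input A: C = (0.771·1.8 + 0.063·33) / 0.834 = 4.157 mg/L.
20 L/s = 0.02 m³/s.
After input B: C = (0.834·4.157 + 0.02·1.2) / 0.854 = 4.088 mg/L.
89 L/s = 0.089 m³/s.
After input C: C = (0.854·4.088 + 0.089·44) / 0.943 = 7.855 mg/L.

7.85 mg/L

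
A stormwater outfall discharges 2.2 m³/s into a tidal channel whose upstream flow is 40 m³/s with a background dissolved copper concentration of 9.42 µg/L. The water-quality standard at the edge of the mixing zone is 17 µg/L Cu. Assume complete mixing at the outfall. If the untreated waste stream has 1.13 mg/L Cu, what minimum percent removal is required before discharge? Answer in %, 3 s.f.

86.3 %

9.42 µg/L = 0.00942 mg/L.
17 µg/L = 0.017 mg/L.
Mass balance: 0.017·42.2 = 2.2·Cₑ + 40·0.00942.
Cₑ = (0.7174 − 0.3768) / 2.2 = 0.1548 mg/L.
Required removal = 1 − 0.1548/1.13 = 86.3 %.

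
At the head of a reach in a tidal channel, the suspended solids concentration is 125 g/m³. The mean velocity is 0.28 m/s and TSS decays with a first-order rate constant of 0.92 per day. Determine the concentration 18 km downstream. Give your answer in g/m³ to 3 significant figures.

63.0 g/m³

Travel time t = 18 km / 0.28 m/s = 1.8e+04/0.28 = 6.429e+04 s = 0.744 d.
First-order decay: C = 125·exp(−0.92·0.744) = 125·0.5043 = 63.04 g/m³.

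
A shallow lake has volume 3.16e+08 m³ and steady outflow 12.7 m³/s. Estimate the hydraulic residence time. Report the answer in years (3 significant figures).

Q = 12.7 m³/s × 3.156e+07 s/yr = 4.008e+08 m³/yr.
Hydraulic residence time τ = V/Q = 3.16e+08/4.008e+08 = 0.7885 yr.

0.788 yr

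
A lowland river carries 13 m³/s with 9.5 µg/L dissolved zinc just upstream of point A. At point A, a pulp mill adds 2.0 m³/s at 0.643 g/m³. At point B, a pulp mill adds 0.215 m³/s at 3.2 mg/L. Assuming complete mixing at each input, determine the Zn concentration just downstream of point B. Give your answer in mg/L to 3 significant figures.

9.5 µg/L = 0.0095 mg/L.
After input A: C = (13·0.0095 + 2·0.643) / 15 = 0.09397 mg/L.
After input B: C = (15·0.09397 + 0.215·3.2) / 15.21 = 0.1379 mg/L.

0.138 mg/L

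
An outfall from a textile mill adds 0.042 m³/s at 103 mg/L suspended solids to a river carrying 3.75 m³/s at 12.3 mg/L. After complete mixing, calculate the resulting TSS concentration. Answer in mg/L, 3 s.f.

By mass balance at complete mixing, C = (0.042·103 + 3.75·12.3) / (0.042 + 3.75) = 50.45/3.792 = 13.3 mg/L.

13.3 mg/L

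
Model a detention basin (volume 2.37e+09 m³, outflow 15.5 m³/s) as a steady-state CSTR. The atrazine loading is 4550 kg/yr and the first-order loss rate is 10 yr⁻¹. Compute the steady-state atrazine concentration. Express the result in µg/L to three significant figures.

0.188 µg/L

Outflow Q = 15.5 m³/s × 3.156e+07 s/yr = 4.891e+08 m³/yr.
Steady-state CSTR mass balance: W = Q·C + k·V·C, so C = W/(Q + kV).
Q + kV = 4.891e+08 + 10·2.37e+09 = 2.419e+10 m³/yr.
C = 4550/2.419e+10 = 1.881e-07 kg/m³ = 0.0001881 mg/L = 0.1881 µg/L.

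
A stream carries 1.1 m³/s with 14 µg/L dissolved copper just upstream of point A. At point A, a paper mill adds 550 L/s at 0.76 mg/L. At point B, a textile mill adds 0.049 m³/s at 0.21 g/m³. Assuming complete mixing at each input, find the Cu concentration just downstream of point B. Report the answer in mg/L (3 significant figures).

14 µg/L = 0.014 mg/L.
550 L/s = 0.55 m³/s.
After input A: C = (1.1·0.014 + 0.55·0.76) / 1.65 = 0.2627 mg/L.
After input B: C = (1.65·0.2627 + 0.049·0.21) / 1.699 = 0.2611 mg/L.

0.261 mg/L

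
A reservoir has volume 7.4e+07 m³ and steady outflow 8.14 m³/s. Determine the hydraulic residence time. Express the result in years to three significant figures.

0.288 yr

Q = 8.14 m³/s × 3.156e+07 s/yr = 2.569e+08 m³/yr.
Hydraulic residence time τ = V/Q = 7.4e+07/2.569e+08 = 0.2881 yr.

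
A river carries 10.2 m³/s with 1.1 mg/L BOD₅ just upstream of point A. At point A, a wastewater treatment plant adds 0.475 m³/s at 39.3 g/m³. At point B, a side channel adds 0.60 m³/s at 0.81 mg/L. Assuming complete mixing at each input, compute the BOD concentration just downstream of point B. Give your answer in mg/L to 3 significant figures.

2.69 mg/L

After input A: C = (10.2·1.1 + 0.475·39.3) / 10.67 = 2.8 mg/L.
After input B: C = (10.67·2.8 + 0.6·0.81) / 11.27 = 2.694 mg/L.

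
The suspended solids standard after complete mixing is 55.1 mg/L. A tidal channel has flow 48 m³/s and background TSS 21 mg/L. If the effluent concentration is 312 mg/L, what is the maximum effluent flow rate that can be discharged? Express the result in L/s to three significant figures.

6370 L/s

Mass balance at complete mixing: C_std·(Q_w + Q_r) = Q_w·C_e + Q_r·C_b.
Rearranging, Q_w = Q_r·(C_std − C_b)/(C_e − C_std) = 48·(55.1 − 21) / (312 − 55.1) = 6.371 m³/s.
= 6371 L/s.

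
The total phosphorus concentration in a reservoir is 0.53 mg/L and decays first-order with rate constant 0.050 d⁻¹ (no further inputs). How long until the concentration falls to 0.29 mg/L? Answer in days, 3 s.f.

12.1 d

t = ln(C₀/C)/k = ln(0.53/0.29)/0.050 = 0.603/0.050 = 12.06 d.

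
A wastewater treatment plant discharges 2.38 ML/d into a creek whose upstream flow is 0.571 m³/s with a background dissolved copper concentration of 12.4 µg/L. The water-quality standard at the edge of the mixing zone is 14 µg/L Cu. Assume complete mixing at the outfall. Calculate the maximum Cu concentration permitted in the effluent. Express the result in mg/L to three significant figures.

0.0472 mg/L

2.38 ML/d = 0.02755 m³/s.
12.4 µg/L = 0.0124 mg/L.
14 µg/L = 0.014 mg/L.
Mass balance: 0.014·0.5985 = 0.02755·Cₑ + 0.571·0.0124.
Cₑ = (0.00838 − 0.00708) / 0.02755 = 0.04717 mg/L.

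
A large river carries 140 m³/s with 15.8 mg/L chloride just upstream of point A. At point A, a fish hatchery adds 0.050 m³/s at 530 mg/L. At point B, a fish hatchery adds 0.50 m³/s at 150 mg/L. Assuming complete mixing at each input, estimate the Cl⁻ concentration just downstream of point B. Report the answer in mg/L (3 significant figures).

After input A: C = (140·15.8 + 0.05·530) / 140.1 = 15.98 mg/L.
After input B: C = (140.1·15.98 + 0.5·150) / 140.6 = 16.46 mg/L.

16.5 mg/L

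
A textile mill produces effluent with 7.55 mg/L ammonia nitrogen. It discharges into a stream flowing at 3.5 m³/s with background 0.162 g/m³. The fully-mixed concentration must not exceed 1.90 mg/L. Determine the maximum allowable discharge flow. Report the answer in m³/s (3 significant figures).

Mass balance at complete mixing: C_std·(Q_w + Q_r) = Q_w·C_e + Q_r·C_b.
Rearranging, Q_w = Q_r·(C_std − C_b)/(C_e − C_std) = 3.5·(1.9 − 0.162) / (7.55 − 1.9) = 1.077 m³/s.

1.08 m³/s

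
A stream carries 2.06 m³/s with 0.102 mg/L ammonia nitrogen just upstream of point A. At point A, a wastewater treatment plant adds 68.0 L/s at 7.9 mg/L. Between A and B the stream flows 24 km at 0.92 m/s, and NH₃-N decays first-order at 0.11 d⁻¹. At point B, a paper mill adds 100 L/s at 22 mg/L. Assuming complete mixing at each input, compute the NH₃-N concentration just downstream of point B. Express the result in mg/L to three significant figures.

68.0 L/s = 0.068 m³/s.
After input A: C = (2.06·0.102 + 0.068·7.9) / 2.128 = 0.3512 mg/L.
Over the 24 km reach to input B (t = 2.609e+04 s = 0.3019 d), decay gives C = 0.3512·exp(−0.11·0.3019) = 0.3397 mg/L.
100 L/s = 0.1 m³/s.
After input B: C = (2.128·0.3397 + 0.1·22) / 2.228 = 1.312 mg/L.

1.31 mg/L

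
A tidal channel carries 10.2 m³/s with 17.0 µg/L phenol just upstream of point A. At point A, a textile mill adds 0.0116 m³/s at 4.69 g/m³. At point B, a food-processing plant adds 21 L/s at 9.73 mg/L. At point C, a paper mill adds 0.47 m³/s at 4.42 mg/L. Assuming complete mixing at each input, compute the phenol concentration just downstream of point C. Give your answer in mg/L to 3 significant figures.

0.234 mg/L

17.0 µg/L = 0.017 mg/L.
After input A: C = (10.2·0.017 + 0.0116·4.69) / 10.21 = 0.02231 mg/L.
21 L/s = 0.021 m³/s.
After input B: C = (10.21·0.02231 + 0.021·9.73) / 10.23 = 0.04223 mg/L.
After input C: C = (10.23·0.04223 + 0.47·4.42) / 10.7 = 0.2345 mg/L.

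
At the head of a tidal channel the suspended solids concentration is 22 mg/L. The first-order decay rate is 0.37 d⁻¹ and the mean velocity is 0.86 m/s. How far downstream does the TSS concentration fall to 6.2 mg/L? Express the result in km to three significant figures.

From C = C₀·e^(−kt), t = ln(C₀/C)/k = ln(22/6.2)/0.37 = 1.266/0.37 = 3.423 d.
Distance = v·t = 0.86 m/s × 2.957e+05 s = 2.543e+05 m = 254.3 km.

254 km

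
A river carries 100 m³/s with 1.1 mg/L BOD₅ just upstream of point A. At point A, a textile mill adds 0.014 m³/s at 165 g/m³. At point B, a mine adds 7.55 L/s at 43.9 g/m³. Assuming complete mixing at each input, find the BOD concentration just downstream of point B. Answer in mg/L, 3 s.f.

After input A: C = (100·1.1 + 0.014·165) / 100 = 1.123 mg/L.
7.55 L/s = 0.00755 m³/s.
After input B: C = (100·1.123 + 0.00755·43.9) / 100 = 1.126 mg/L.

1.13 mg/L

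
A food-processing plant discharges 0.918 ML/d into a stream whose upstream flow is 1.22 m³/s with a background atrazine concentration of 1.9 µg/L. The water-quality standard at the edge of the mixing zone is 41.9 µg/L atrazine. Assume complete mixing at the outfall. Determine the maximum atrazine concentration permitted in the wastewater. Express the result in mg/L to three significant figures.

0.918 ML/d = 0.01062 m³/s.
1.9 µg/L = 0.0019 mg/L.
41.9 µg/L = 0.0419 mg/L.
Mass balance: 0.0419·1.231 = 0.01062·Cₑ + 1.22·0.0019.
Cₑ = (0.05156 − 0.002318) / 0.01062 = 4.635 mg/L.

4.63 mg/L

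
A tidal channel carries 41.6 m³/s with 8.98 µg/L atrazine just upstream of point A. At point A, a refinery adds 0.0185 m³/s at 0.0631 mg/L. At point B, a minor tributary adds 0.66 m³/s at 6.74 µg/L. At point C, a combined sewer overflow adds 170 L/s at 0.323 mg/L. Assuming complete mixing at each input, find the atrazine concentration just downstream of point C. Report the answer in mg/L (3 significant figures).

0.0102 mg/L

8.98 µg/L = 0.00898 mg/L.
After input A: C = (41.6·0.00898 + 0.0185·0.0631) / 41.62 = 0.009004 mg/L.
6.74 µg/L = 0.00674 mg/L.
After input B: C = (41.62·0.009004 + 0.66·0.00674) / 42.28 = 0.008969 mg/L.
170 L/s = 0.17 m³/s.
After input C: C = (42.28·0.008969 + 0.17·0.323) / 42.45 = 0.01023 mg/L.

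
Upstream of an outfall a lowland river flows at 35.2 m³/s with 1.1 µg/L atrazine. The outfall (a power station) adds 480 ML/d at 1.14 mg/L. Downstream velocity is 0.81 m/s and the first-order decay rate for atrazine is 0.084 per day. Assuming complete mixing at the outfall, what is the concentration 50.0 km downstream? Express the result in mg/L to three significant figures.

0.147 mg/L

480 ML/d = 5.556 m³/s.
1.1 µg/L = 0.0011 mg/L.
After complete mixing, C₀ = (5.556·1.14 + 35.2·0.0011) / 40.76 = 0.1563 mg/L.
Travel time t = 5e+04 m / 0.81 m/s = 6.173e+04 s = 0.7144 d.
C = 0.1563·exp(−0.084·0.7144) = 0.1563·0.9418 = 0.1472 mg/L.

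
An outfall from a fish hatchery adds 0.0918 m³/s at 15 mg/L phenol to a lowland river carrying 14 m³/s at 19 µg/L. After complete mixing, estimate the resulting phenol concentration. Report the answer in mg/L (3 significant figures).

0.117 mg/L

19 µg/L = 0.019 mg/L.
By mass balance at complete mixing, C = (0.0918·15 + 14·0.019) / (0.0918 + 14) = 1.643/14.09 = 0.1166 mg/L.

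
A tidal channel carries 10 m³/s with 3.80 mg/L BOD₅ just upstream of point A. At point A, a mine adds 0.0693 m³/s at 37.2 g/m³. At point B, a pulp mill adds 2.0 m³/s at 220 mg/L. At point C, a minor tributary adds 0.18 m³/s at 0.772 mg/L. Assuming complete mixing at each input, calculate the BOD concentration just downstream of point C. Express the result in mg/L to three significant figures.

After input A: C = (10·3.8 + 0.0693·37.2) / 10.07 = 4.03 mg/L.
After input B: C = (10.07·4.03 + 2·220) / 12.07 = 39.82 mg/L.
After input C: C = (12.07·39.82 + 0.18·0.772) / 12.25 = 39.24 mg/L.

39.2 mg/L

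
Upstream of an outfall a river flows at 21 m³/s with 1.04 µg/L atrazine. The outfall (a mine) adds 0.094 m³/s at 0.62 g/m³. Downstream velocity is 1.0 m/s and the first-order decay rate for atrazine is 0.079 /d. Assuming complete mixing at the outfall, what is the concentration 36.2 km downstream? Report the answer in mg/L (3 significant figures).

1.04 µg/L = 0.00104 mg/L.
After complete mixing, C₀ = (0.094·0.62 + 21·0.00104) / 21.09 = 0.003798 mg/L.
Travel time t = 3.62e+04 m / 1.0 m/s = 3.62e+04 s = 0.419 d.
C = 0.003798·exp(−0.079·0.419) = 0.003798·0.9674 = 0.003675 mg/L.

0.00367 mg/L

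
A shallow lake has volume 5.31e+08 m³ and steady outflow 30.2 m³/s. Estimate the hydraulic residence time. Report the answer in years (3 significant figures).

Q = 30.2 m³/s × 3.156e+07 s/yr = 9.53e+08 m³/yr.
Hydraulic residence time τ = V/Q = 5.31e+08/9.53e+08 = 0.5572 yr.

0.557 yr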